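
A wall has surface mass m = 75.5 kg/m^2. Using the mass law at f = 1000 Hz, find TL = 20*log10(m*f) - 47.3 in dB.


m * f = 75.5 * 1000 = 75500
20*log10(75500) = 97.5589 dB
TL = 97.5589 - 47.3 = 50.259 dB


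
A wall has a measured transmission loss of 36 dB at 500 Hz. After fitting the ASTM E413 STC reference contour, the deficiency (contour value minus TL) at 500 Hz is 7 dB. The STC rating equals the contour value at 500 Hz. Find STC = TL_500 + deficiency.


By ASTM E413, STC = value of the fitted reference contour at 500 Hz.
Contour value at 500 Hz = TL_500 + deficiency = 36 + 7 = 43
STC = 43


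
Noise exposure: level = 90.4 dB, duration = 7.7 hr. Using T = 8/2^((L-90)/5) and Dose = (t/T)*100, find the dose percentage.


T_allowed = 8 / 2^((90.4 - 90)/5) = 7.56846 hr
Dose = 7.7 / 7.56846 * 100 = 101.74 %


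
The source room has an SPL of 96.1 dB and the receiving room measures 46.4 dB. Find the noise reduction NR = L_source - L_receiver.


NR = L_source - L_receiver (difference between source and receiving room levels)
NR = 96.1 - 46.4 = 49.7 dB


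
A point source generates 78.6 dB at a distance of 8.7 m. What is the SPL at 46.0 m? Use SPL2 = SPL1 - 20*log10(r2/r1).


r2/r1 = 46.0/8.7 = 5.28736
Correction = 20*log10(5.28736) = 14.4648 dB
SPL2 = 78.6 - 14.4648 = 64.135 dB


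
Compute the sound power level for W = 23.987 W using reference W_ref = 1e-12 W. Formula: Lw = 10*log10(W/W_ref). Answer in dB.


W / W_ref = 23.987 / 1e-12 = 2.3987e+13
Lw = 10 * log10(2.3987e+13) = 133.8 dB


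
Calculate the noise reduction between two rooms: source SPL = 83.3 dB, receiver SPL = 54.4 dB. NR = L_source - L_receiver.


NR = L_source - L_receiver (difference between source and receiving room levels)
NR = 83.3 - 54.4 = 28.9 dB


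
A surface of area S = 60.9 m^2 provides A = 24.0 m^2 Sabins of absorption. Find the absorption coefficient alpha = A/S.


Absorption coefficient = absorbed power / incident power
alpha = A / S = 24.0 / 60.9 = 0.39409


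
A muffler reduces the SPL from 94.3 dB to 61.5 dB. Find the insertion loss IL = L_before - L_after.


Insertion loss = SPL without muffler - SPL with muffler
IL = 94.3 - 61.5 = 32.8 dB


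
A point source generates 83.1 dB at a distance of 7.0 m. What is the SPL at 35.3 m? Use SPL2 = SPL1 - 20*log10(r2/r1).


r2/r1 = 35.3/7.0 = 5.04286
Correction = 20*log10(5.04286) = 14.0535 dB
SPL2 = 83.1 - 14.0535 = 69.046 dB


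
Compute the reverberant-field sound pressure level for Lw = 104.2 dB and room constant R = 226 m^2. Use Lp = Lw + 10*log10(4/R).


4/R = 4/226 = 0.0176991
Lp = 104.2 + 10*log10(0.0176991) = 86.68 dB


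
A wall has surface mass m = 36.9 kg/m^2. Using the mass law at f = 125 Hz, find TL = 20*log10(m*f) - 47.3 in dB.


m * f = 36.9 * 125 = 4612.5
20*log10(4612.5) = 73.2787 dB
TL = 73.2787 - 47.3 = 25.979 dB


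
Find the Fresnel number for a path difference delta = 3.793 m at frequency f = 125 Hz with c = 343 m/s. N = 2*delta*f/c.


N = 2*delta*f/c = 2*delta/lambda, where lambda = c/f
lambda = 343 / 125 = 2.744 m
N = 2 * 3.793 / 2.744 = 2.7646


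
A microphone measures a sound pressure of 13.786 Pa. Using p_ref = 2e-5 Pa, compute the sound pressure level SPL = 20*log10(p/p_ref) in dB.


p / p_ref = 13.786 / 2e-5 = 689300
SPL = 20 * log10(689300) = 116.77 dB


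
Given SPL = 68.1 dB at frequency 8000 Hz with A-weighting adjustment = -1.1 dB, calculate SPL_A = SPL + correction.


A-weighting table: 8000 Hz -> -1.1 dB correction
SPL_A = SPL + correction = 68.1 + (-1.1) = 67 dBA


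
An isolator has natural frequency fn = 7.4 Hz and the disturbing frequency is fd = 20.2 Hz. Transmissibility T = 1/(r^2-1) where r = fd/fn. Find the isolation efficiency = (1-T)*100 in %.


r = 20.2 / 7.4 = 2.72973
r^2 - 1 = 2.72973^2 - 1 = 6.45143
T = 1/6.45143 = 0.155004
Efficiency = (1 - 0.155004)*100 = 84.5 %


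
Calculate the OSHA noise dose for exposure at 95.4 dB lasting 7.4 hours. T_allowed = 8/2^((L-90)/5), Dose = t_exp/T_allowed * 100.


T_allowed = 8 / 2^((95.4 - 90)/5) = 3.78423 hr
Dose = 7.4 / 3.78423 * 100 = 195.55 %


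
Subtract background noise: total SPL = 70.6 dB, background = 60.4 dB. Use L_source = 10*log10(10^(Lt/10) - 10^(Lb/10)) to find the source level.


10^(70.6/10) = 1.14815e+07
10^(60.4/10) = 1.09648e+06
Difference = 1.14815e+07 - 1.09648e+06 = 1.0385e+07
L_source = 10*log10(1.0385e+07) = 70.164 dB


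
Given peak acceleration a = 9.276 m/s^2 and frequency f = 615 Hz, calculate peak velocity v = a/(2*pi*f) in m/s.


omega = 2*pi*f = 2*pi*615 = 3864.16 rad/s
v = a / omega = 9.276 / 3864.16 = 0.0024005 m/s


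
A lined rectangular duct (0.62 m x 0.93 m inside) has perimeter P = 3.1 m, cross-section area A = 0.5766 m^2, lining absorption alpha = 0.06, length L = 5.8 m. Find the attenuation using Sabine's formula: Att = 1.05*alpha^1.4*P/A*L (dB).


alpha^1.4 = 0.06^1.4 = 0.0194721
Attenuation rate = 1.05 * alpha^1.4 * P / A
= 1.05 * 0.0194721 * 3.1 / 0.5766 = 0.109923 dB/m
Total Att = 0.109923 * 5.8 = 0.63755 dB


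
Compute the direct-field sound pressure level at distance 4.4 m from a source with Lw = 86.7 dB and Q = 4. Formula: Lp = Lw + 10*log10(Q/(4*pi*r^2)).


4*pi*r^2 = 4*pi*4.4^2 = 243.285 m^2
Q / (4*pi*r^2) = 4 / 243.285 = 0.0164416
Lp = 86.7 + 10*log10(0.0164416) = 68.859 dB


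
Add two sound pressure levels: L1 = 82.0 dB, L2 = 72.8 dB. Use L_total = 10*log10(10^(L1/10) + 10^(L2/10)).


10^(82.0/10) = 1.58489e+08
10^(72.8/10) = 1.90546e+07
Sum = 1.58489e+08 + 1.90546e+07 = 1.77544e+08
L_total = 10*log10(1.77544e+08) = 82.493 dB


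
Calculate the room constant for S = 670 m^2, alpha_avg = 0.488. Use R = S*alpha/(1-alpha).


R = 670 * 0.488 / (1 - 0.488) = 638.59 m^2


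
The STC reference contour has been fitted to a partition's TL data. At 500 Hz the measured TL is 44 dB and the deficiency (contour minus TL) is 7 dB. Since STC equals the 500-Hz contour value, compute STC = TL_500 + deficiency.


By ASTM E413, STC = value of the fitted reference contour at 500 Hz.
Contour value at 500 Hz = TL_500 + deficiency = 44 + 7 = 51
STC = 51


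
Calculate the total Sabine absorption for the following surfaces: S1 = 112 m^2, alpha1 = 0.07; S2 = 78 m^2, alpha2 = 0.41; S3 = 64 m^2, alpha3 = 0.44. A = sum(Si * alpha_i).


112 * 0.07 = 7.84
78 * 0.41 = 31.98
64 * 0.44 = 28.16
A_total = 7.84 + 31.98 + 28.16 = 67.98 m^2


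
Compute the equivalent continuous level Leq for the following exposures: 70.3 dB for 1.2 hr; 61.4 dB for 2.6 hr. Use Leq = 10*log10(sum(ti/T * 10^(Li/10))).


T_total = 1.2 + 2.6 = 3.8 hr
(1.2/3.8) * 10^(70.3/10) = 3.38375e+06
(2.6/3.8) * 10^(61.4/10) = 944473
Sum = 3.38375e+06 + 944473 = 4.32822e+06
Leq = 10*log10(4.32822e+06) = 66.363 dB


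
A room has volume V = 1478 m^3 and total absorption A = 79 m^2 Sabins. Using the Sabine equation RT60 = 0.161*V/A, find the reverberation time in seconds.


RT60 = 0.161 * 1478 / 79 = 3.0121 s


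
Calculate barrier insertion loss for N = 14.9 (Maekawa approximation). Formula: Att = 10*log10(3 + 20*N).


3 + 20*N = 3 + 20*14.9 = 301
Att = 10*log10(301) = 24.786 dB


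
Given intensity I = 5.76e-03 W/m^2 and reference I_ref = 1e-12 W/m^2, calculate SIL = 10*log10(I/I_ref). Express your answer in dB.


I / I_ref = 5.76e-03 / 1e-12 = 5.76e+09
SIL = 10 * log10(5.76e+09) = 97.604 dB


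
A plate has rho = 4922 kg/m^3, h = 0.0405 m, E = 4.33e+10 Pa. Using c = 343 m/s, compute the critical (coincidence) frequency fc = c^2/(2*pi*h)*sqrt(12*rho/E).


12*rho/E = 12*4922/4.33e+10 = 1.36406e-06
sqrt(12*rho/E) = sqrt(1.36406e-06) = 0.00116793
c^2/(2*pi*h) = 343^2/(2*pi*0.0405) = 462331
fc = 462331 * 0.00116793 = 539.97 Hz


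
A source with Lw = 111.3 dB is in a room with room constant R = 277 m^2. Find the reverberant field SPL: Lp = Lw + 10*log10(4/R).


4/R = 4/277 = 0.0144404
Lp = 111.3 + 10*log10(0.0144404) = 92.896 dB


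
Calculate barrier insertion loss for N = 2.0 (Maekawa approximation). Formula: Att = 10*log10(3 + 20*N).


3 + 20*N = 3 + 20*2.0 = 43
Att = 10*log10(43) = 16.335 dB


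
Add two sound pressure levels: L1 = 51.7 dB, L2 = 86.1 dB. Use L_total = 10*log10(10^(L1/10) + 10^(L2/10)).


10^(51.7/10) = 147911
10^(86.1/10) = 4.0738e+08
Sum = 147911 + 4.0738e+08 = 4.07528e+08
L_total = 10*log10(4.07528e+08) = 86.102 dB


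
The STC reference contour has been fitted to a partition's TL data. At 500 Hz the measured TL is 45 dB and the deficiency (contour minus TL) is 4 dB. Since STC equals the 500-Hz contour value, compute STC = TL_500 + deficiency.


By ASTM E413, STC = value of the fitted reference contour at 500 Hz.
Contour value at 500 Hz = TL_500 + deficiency = 45 + 4 = 49
STC = 49


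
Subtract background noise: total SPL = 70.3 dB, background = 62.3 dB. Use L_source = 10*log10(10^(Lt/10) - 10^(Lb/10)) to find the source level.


10^(70.3/10) = 1.07152e+07
10^(62.3/10) = 1.69824e+06
Difference = 1.07152e+07 - 1.69824e+06 = 9.01696e+06
L_source = 10*log10(9.01696e+06) = 69.551 dB


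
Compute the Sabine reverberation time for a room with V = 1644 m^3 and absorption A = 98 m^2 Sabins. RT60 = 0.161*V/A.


RT60 = 0.161 * 1644 / 98 = 2.7009 s


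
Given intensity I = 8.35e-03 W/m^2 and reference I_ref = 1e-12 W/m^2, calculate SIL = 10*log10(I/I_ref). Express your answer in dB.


I / I_ref = 8.35e-03 / 1e-12 = 8.35e+09
SIL = 10 * log10(8.35e+09) = 99.217 dB


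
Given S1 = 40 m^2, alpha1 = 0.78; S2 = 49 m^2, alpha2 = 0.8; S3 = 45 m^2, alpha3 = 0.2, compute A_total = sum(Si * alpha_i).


40 * 0.78 = 31.2
49 * 0.8 = 39.2
45 * 0.2 = 9
A_total = 31.2 + 39.2 + 9 = 79.4 m^2


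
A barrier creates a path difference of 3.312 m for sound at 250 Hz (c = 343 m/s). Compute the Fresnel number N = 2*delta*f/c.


N = 2*delta*f/c = 2*delta/lambda, where lambda = c/f
lambda = 343 / 250 = 1.372 m
N = 2 * 3.312 / 1.372 = 4.828


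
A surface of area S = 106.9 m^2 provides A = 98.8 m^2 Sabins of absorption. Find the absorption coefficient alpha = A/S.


Absorption coefficient = absorbed power / incident power
alpha = A / S = 98.8 / 106.9 = 0.92423


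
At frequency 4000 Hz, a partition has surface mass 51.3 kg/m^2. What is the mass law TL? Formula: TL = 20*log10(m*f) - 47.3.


m * f = 51.3 * 4000 = 205200
20*log10(205200) = 106.244 dB
TL = 106.244 - 47.3 = 58.944 dB


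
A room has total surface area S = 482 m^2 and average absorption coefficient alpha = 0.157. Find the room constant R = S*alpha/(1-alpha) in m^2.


R = 482 * 0.157 / (1 - 0.157) = 89.767 m^2


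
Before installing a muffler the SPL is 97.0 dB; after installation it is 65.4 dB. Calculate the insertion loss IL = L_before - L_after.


Insertion loss = SPL without muffler - SPL with muffler
IL = 97.0 - 65.4 = 31.6 dB


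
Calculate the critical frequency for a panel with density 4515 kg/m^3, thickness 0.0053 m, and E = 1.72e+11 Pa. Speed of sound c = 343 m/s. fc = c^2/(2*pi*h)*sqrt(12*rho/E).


12*rho/E = 12*4515/1.72e+11 = 3.15e-07
sqrt(12*rho/E) = sqrt(3.15e-07) = 0.000561249
c^2/(2*pi*h) = 343^2/(2*pi*0.0053) = 3.53291e+06
fc = 3.53291e+06 * 0.000561249 = 1982.8 Hz


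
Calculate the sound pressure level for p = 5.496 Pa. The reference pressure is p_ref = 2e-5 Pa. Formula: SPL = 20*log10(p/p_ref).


p / p_ref = 5.496 / 2e-5 = 274800
SPL = 20 * log10(274800) = 108.78 dB


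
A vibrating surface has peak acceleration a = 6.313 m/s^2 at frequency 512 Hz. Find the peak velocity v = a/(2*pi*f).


omega = 2*pi*f = 2*pi*512 = 3216.99 rad/s
v = a / omega = 6.313 / 3216.99 = 0.0019624 m/s


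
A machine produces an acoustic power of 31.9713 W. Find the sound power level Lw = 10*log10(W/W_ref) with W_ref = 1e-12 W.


W / W_ref = 31.9713 / 1e-12 = 3.19713e+13
Lw = 10 * log10(3.19713e+13) = 135.05 dB


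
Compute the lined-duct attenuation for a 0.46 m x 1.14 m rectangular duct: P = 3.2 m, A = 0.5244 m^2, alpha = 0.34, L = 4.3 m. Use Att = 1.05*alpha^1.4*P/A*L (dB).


alpha^1.4 = 0.34^1.4 = 0.220836
Attenuation rate = 1.05 * alpha^1.4 * P / A
= 1.05 * 0.220836 * 3.2 / 0.5244 = 1.41497 dB/m
Total Att = 1.41497 * 4.3 = 6.0844 dB


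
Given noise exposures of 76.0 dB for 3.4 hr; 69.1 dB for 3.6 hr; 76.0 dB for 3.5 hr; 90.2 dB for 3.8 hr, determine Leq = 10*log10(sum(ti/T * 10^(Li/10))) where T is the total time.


T_total = 3.4 + 3.6 + 3.5 + 3.8 = 14.3 hr
(3.4/14.3) * 10^(76.0/10) = 9.46549e+06
(3.6/14.3) * 10^(69.1/10) = 2.04629e+06
(3.5/14.3) * 10^(76.0/10) = 9.74388e+06
(3.8/14.3) * 10^(90.2/10) = 2.78258e+08
Sum = 9.46549e+06 + 2.04629e+06 + 9.74388e+06 + 2.78258e+08 = 2.99514e+08
Leq = 10*log10(2.99514e+08) = 84.764 dB


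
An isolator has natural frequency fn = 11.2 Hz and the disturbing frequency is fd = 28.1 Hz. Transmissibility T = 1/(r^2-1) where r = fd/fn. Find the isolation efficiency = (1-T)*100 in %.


r = 28.1 / 11.2 = 2.50893
r^2 - 1 = 2.50893^2 - 1 = 5.29473
T = 1/5.29473 = 0.188867
Efficiency = (1 - 0.188867)*100 = 81.113 %


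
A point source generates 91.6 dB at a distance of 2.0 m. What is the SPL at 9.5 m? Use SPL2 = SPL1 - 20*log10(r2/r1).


r2/r1 = 9.5/2.0 = 4.75
Correction = 20*log10(4.75) = 13.5339 dB
SPL2 = 91.6 - 13.5339 = 78.066 dB


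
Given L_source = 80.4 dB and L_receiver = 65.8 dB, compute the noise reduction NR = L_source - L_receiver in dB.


NR = L_source - L_receiver (difference between source and receiving room levels)
NR = 80.4 - 65.8 = 14.6 dB


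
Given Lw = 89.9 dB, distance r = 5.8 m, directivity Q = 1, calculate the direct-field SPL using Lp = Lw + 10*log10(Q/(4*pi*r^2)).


4*pi*r^2 = 4*pi*5.8^2 = 422.733 m^2
Q / (4*pi*r^2) = 1 / 422.733 = 0.00236556
Lp = 89.9 + 10*log10(0.00236556) = 63.639 dB


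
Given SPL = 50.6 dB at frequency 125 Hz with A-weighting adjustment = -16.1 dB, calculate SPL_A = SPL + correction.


A-weighting table: 125 Hz -> -16.1 dB correction
SPL_A = SPL + correction = 50.6 + (-16.1) = 34.5 dBA


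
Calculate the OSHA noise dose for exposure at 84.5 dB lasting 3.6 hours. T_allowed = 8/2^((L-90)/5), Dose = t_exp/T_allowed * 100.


T_allowed = 8 / 2^((84.5 - 90)/5) = 17.1484 hr
Dose = 3.6 / 17.1484 * 100 = 20.993 %


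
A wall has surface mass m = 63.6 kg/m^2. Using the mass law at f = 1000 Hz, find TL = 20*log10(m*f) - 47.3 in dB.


m * f = 63.6 * 1000 = 63600
20*log10(63600) = 96.0691 dB
TL = 96.0691 - 47.3 = 48.769 dB


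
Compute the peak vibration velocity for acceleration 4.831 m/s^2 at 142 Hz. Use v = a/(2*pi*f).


omega = 2*pi*f = 2*pi*142 = 892.212 rad/s
v = a / omega = 4.831 / 892.212 = 0.0054146 m/s


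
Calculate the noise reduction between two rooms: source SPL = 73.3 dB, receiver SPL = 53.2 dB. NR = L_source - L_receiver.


NR = L_source - L_receiver (difference between source and receiving room levels)
NR = 73.3 - 53.2 = 20.1 dB


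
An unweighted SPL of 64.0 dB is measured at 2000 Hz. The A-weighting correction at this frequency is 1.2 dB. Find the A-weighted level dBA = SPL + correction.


A-weighting table: 2000 Hz -> 1.2 dB correction
SPL_A = SPL + correction = 64.0 + (1.2) = 65.2 dBA


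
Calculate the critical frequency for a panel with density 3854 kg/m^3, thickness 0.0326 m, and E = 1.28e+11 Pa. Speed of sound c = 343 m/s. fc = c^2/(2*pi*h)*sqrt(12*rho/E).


12*rho/E = 12*3854/1.28e+11 = 3.61313e-07
sqrt(12*rho/E) = sqrt(3.61313e-07) = 0.000601093
c^2/(2*pi*h) = 343^2/(2*pi*0.0326) = 574369
fc = 574369 * 0.000601093 = 345.25 Hz


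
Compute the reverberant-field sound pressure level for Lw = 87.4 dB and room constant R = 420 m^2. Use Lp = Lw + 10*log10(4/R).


4/R = 4/420 = 0.00952381
Lp = 87.4 + 10*log10(0.00952381) = 67.188 dB


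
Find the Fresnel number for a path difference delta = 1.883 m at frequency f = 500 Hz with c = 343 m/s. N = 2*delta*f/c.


N = 2*delta*f/c = 2*delta/lambda, where lambda = c/f
lambda = 343 / 500 = 0.686 m
N = 2 * 1.883 / 0.686 = 5.4898


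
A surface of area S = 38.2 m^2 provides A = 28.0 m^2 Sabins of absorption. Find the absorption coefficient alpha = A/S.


Absorption coefficient = absorbed power / incident power
alpha = A / S = 28.0 / 38.2 = 0.73298


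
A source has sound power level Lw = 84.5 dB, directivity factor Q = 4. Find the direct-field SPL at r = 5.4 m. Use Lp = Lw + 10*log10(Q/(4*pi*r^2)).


4*pi*r^2 = 4*pi*5.4^2 = 366.435 m^2
Q / (4*pi*r^2) = 4 / 366.435 = 0.010916
Lp = 84.5 + 10*log10(0.010916) = 64.881 dB


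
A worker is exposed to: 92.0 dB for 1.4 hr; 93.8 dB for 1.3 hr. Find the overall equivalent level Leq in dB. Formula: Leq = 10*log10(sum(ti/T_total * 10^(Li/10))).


T_total = 1.4 + 1.3 = 2.7 hr
(1.4/2.7) * 10^(92.0/10) = 8.21796e+08
(1.3/2.7) * 10^(93.8/10) = 1.15499e+09
Sum = 8.21796e+08 + 1.15499e+09 = 1.97679e+09
Leq = 10*log10(1.97679e+09) = 92.96 dB


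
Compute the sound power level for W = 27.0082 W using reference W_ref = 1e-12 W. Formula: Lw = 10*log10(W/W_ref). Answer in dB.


W / W_ref = 27.0082 / 1e-12 = 2.70082e+13
Lw = 10 * log10(2.70082e+13) = 134.31 dB


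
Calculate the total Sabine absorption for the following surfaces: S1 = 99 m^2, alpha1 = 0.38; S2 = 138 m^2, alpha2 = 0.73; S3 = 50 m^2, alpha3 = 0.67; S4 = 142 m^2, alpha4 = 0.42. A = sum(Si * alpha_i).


99 * 0.38 = 37.62
138 * 0.73 = 100.74
50 * 0.67 = 33.5
142 * 0.42 = 59.64
A_total = 37.62 + 100.74 + 33.5 + 59.64 = 231.5 m^2


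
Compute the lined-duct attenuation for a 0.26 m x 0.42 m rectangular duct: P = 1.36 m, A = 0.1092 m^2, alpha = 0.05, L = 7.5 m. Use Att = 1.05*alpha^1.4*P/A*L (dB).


alpha^1.4 = 0.05^1.4 = 0.0150854
Attenuation rate = 1.05 * alpha^1.4 * P / A
= 1.05 * 0.0150854 * 1.36 / 0.1092 = 0.197271 dB/m
Total Att = 0.197271 * 7.5 = 1.4795 dB


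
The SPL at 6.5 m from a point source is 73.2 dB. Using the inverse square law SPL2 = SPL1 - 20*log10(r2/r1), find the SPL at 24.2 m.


r2/r1 = 24.2/6.5 = 3.72308
Correction = 20*log10(3.72308) = 11.418 dB
SPL2 = 73.2 - 11.418 = 61.782 dB


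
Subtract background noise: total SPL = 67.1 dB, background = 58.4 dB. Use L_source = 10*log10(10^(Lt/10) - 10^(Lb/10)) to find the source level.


10^(67.1/10) = 5.12861e+06
10^(58.4/10) = 691831
Difference = 5.12861e+06 - 691831 = 4.43678e+06
L_source = 10*log10(4.43678e+06) = 66.471 dB


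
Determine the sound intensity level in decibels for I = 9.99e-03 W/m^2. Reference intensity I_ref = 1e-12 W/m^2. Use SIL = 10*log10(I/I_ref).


I / I_ref = 9.99e-03 / 1e-12 = 9.99e+09
SIL = 10 * log10(9.99e+09) = 99.996 dB


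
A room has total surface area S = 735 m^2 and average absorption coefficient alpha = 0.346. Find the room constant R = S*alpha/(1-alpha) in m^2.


R = 735 * 0.346 / (1 - 0.346) = 388.85 m^2


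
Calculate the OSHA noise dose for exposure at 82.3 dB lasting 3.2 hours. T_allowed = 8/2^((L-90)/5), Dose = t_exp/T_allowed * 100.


T_allowed = 8 / 2^((82.3 - 90)/5) = 23.2636 hr
Dose = 3.2 / 23.2636 * 100 = 13.755 %


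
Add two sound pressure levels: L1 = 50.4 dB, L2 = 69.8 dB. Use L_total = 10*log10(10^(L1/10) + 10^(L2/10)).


10^(50.4/10) = 109648
10^(69.8/10) = 9.54993e+06
Sum = 109648 + 9.54993e+06 = 9.65958e+06
L_total = 10*log10(9.65958e+06) = 69.85 dB


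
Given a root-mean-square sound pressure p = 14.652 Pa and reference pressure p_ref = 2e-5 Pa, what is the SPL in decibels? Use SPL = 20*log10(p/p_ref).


p / p_ref = 14.652 / 2e-5 = 732600
SPL = 20 * log10(732600) = 117.3 dB


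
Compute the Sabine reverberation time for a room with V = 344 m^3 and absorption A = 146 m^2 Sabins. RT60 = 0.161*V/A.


RT60 = 0.161 * 344 / 146 = 0.37934 s


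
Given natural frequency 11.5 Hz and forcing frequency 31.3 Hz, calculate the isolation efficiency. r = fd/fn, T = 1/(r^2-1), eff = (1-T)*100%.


r = 31.3 / 11.5 = 2.72174
r^2 - 1 = 2.72174^2 - 1 = 6.40787
T = 1/6.40787 = 0.156058
Efficiency = (1 - 0.156058)*100 = 84.394 %


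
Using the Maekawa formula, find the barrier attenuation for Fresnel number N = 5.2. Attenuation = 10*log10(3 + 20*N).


3 + 20*N = 3 + 20*5.2 = 107
Att = 10*log10(107) = 20.294 dB


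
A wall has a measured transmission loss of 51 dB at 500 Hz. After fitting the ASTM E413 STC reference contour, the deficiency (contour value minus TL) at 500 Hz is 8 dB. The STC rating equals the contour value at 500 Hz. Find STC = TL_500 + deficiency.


By ASTM E413, STC = value of the fitted reference contour at 500 Hz.
Contour value at 500 Hz = TL_500 + deficiency = 51 + 8 = 59
STC = 59


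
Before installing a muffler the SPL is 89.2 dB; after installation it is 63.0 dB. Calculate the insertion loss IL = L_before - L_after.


Insertion loss = SPL without muffler - SPL with muffler
IL = 89.2 - 63.0 = 26.2 dB


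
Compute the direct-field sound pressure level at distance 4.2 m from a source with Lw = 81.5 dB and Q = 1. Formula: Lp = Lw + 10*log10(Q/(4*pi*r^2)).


4*pi*r^2 = 4*pi*4.2^2 = 221.671 m^2
Q / (4*pi*r^2) = 1 / 221.671 = 0.00451119
Lp = 81.5 + 10*log10(0.00451119) = 58.043 dB


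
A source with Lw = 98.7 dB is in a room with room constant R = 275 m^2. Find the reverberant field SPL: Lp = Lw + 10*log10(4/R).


4/R = 4/275 = 0.0145455
Lp = 98.7 + 10*log10(0.0145455) = 80.327 dB


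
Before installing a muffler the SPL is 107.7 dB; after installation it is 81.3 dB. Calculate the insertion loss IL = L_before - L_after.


Insertion loss = SPL without muffler - SPL with muffler
IL = 107.7 - 81.3 = 26.4 dB


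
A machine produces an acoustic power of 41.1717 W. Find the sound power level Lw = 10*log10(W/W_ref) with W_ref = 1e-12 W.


W / W_ref = 41.1717 / 1e-12 = 4.11717e+13
Lw = 10 * log10(4.11717e+13) = 136.15 dB


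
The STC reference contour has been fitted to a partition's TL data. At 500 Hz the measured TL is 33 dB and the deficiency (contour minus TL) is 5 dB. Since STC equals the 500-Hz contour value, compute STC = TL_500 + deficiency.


By ASTM E413, STC = value of the fitted reference contour at 500 Hz.
Contour value at 500 Hz = TL_500 + deficiency = 33 + 5 = 38
STC = 38


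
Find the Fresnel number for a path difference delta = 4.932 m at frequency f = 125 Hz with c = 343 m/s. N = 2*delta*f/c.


N = 2*delta*f/c = 2*delta/lambda, where lambda = c/f
lambda = 343 / 125 = 2.744 m
N = 2 * 4.932 / 2.744 = 3.5948


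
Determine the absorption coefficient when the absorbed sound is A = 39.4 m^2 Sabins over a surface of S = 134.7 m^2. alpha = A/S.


Absorption coefficient = absorbed power / incident power
alpha = A / S = 39.4 / 134.7 = 0.2925


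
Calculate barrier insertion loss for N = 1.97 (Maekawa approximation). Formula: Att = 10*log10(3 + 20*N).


3 + 20*N = 3 + 20*1.97 = 42.4
Att = 10*log10(42.4) = 16.274 dB


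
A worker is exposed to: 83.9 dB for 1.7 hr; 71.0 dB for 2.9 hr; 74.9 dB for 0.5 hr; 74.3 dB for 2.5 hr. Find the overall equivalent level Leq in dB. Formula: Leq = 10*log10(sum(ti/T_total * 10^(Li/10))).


T_total = 1.7 + 2.9 + 0.5 + 2.5 = 7.6 hr
(1.7/7.6) * 10^(83.9/10) = 5.4908e+07
(2.9/7.6) * 10^(71.0/10) = 4.80379e+06
(0.5/7.6) * 10^(74.9/10) = 2.03309e+06
(2.5/7.6) * 10^(74.3/10) = 8.85373e+06
Sum = 5.4908e+07 + 4.80379e+06 + 2.03309e+06 + 8.85373e+06 = 7.05986e+07
Leq = 10*log10(7.05986e+07) = 78.488 dB


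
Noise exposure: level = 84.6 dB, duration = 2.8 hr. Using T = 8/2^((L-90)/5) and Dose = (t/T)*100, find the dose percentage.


T_allowed = 8 / 2^((84.6 - 90)/5) = 16.9123 hr
Dose = 2.8 / 16.9123 * 100 = 16.556 %


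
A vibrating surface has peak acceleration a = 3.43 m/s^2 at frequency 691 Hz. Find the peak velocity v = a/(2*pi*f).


omega = 2*pi*f = 2*pi*691 = 4341.68 rad/s
v = a / omega = 3.43 / 4341.68 = 0.00079002 m/s


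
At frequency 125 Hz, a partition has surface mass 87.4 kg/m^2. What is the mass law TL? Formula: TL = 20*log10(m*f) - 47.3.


m * f = 87.4 * 125 = 10925
20*log10(10925) = 80.7684 dB
TL = 80.7684 - 47.3 = 33.468 dB


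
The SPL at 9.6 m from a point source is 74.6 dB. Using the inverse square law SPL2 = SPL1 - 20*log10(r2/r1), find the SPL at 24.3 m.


r2/r1 = 24.3/9.6 = 2.53125
Correction = 20*log10(2.53125) = 8.0667 dB
SPL2 = 74.6 - 8.0667 = 66.533 dB


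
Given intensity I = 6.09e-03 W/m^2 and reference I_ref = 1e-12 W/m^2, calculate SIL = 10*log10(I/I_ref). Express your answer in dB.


I / I_ref = 6.09e-03 / 1e-12 = 6.09e+09
SIL = 10 * log10(6.09e+09) = 97.846 dB


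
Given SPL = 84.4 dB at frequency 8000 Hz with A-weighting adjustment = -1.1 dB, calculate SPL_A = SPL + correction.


A-weighting table: 8000 Hz -> -1.1 dB correction
SPL_A = SPL + correction = 84.4 + (-1.1) = 83.3 dBA


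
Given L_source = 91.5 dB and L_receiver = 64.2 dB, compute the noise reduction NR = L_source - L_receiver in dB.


NR = L_source - L_receiver (difference between source and receiving room levels)
NR = 91.5 - 64.2 = 27.3 dB


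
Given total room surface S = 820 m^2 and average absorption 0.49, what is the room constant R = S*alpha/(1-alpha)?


R = 820 * 0.49 / (1 - 0.49) = 787.84 m^2


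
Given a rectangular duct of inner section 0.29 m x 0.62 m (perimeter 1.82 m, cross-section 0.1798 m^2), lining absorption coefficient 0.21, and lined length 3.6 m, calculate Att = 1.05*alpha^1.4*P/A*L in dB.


alpha^1.4 = 0.21^1.4 = 0.112488
Attenuation rate = 1.05 * alpha^1.4 * P / A
= 1.05 * 0.112488 * 1.82 / 0.1798 = 1.19558 dB/m
Total Att = 1.19558 * 3.6 = 4.3041 dB


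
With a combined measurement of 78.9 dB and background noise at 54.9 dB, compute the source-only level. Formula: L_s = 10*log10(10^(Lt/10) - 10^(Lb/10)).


10^(78.9/10) = 7.76247e+07
10^(54.9/10) = 309030
Difference = 7.76247e+07 - 309030 = 7.73157e+07
L_source = 10*log10(7.73157e+07) = 78.883 dB


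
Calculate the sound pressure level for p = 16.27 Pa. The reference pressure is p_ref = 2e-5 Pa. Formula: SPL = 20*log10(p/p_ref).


p / p_ref = 16.27 / 2e-5 = 813500
SPL = 20 * log10(813500) = 118.21 dB


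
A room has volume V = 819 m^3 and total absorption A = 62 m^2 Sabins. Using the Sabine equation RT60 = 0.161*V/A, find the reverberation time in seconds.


RT60 = 0.161 * 819 / 62 = 2.1268 s


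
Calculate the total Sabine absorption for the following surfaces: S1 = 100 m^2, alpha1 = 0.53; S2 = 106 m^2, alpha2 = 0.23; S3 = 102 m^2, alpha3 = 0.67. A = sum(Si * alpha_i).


100 * 0.53 = 53
106 * 0.23 = 24.38
102 * 0.67 = 68.34
A_total = 53 + 24.38 + 68.34 = 145.72 m^2


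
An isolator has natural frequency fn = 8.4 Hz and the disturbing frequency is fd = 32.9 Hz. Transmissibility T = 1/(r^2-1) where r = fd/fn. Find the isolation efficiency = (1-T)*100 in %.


r = 32.9 / 8.4 = 3.91667
r^2 - 1 = 3.91667^2 - 1 = 14.3403
T = 1/14.3403 = 0.0697335
Efficiency = (1 - 0.0697335)*100 = 93.027 %


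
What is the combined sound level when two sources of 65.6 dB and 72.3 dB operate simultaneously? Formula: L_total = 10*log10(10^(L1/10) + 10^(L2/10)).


10^(65.6/10) = 3.63078e+06
10^(72.3/10) = 1.69824e+07
Sum = 3.63078e+06 + 1.69824e+07 = 2.06132e+07
L_total = 10*log10(2.06132e+07) = 73.141 dB


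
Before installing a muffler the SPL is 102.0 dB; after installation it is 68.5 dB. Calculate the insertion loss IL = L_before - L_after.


Insertion loss = SPL without muffler - SPL with muffler
IL = 102.0 - 68.5 = 33.5 dB


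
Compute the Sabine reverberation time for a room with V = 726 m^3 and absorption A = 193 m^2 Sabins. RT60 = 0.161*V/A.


RT60 = 0.161 * 726 / 193 = 0.60563 s


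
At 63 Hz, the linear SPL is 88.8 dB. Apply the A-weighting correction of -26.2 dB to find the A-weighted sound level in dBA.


A-weighting table: 63 Hz -> -26.2 dB correction
SPL_A = SPL + correction = 88.8 + (-26.2) = 62.6 dBA


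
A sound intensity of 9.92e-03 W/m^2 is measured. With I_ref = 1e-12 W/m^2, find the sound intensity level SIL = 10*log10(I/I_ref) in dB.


I / I_ref = 9.92e-03 / 1e-12 = 9.92e+09
SIL = 10 * log10(9.92e+09) = 99.965 dB


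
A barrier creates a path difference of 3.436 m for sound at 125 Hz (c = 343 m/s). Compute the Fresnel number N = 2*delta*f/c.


N = 2*delta*f/c = 2*delta/lambda, where lambda = c/f
lambda = 343 / 125 = 2.744 m
N = 2 * 3.436 / 2.744 = 2.5044


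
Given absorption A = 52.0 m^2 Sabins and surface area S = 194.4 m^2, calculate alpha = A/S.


Absorption coefficient = absorbed power / incident power
alpha = A / S = 52.0 / 194.4 = 0.26749


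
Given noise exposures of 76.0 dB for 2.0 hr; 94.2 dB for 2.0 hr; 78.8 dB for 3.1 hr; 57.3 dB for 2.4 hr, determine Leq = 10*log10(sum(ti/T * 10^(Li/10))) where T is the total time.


T_total = 2.0 + 2.0 + 3.1 + 2.4 = 9.5 hr
(2.0/9.5) * 10^(76.0/10) = 8.3812e+06
(2.0/9.5) * 10^(94.2/10) = 5.53741e+08
(3.1/9.5) * 10^(78.8/10) = 2.47536e+07
(2.4/9.5) * 10^(57.3/10) = 135671
Sum = 8.3812e+06 + 5.53741e+08 + 2.47536e+07 + 135671 = 5.87011e+08
Leq = 10*log10(5.87011e+08) = 87.686 dB


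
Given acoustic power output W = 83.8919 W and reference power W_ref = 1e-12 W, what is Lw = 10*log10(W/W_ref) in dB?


W / W_ref = 83.8919 / 1e-12 = 8.38919e+13
Lw = 10 * log10(8.38919e+13) = 139.24 dB


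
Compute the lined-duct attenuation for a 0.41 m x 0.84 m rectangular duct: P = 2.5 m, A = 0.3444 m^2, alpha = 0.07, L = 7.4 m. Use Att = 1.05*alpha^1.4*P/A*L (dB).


alpha^1.4 = 0.07^1.4 = 0.0241622
Attenuation rate = 1.05 * alpha^1.4 * P / A
= 1.05 * 0.0241622 * 2.5 / 0.3444 = 0.184163 dB/m
Total Att = 0.184163 * 7.4 = 1.3628 dB


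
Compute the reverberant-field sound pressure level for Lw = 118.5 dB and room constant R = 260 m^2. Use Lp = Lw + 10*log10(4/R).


4/R = 4/260 = 0.0153846
Lp = 118.5 + 10*log10(0.0153846) = 100.37 dB


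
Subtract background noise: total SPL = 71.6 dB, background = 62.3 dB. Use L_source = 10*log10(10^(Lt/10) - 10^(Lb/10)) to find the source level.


10^(71.6/10) = 1.44544e+07
10^(62.3/10) = 1.69824e+06
Difference = 1.44544e+07 - 1.69824e+06 = 1.27562e+07
L_source = 10*log10(1.27562e+07) = 71.057 dB


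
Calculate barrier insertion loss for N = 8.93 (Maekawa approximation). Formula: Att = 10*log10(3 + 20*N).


3 + 20*N = 3 + 20*8.93 = 181.6
Att = 10*log10(181.6) = 22.591 dB


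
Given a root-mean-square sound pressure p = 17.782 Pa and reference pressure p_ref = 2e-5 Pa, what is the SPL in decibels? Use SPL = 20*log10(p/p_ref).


p / p_ref = 17.782 / 2e-5 = 889100
SPL = 20 * log10(889100) = 118.98 dB


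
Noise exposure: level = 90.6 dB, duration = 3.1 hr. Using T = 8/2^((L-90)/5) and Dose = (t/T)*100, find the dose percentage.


T_allowed = 8 / 2^((90.6 - 90)/5) = 7.3615 hr
Dose = 3.1 / 7.3615 * 100 = 42.111 %


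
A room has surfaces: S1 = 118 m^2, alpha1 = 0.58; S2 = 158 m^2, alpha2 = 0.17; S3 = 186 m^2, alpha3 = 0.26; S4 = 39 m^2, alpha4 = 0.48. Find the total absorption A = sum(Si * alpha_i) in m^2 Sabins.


118 * 0.58 = 68.44
158 * 0.17 = 26.86
186 * 0.26 = 48.36
39 * 0.48 = 18.72
A_total = 68.44 + 26.86 + 48.36 + 18.72 = 162.38 m^2


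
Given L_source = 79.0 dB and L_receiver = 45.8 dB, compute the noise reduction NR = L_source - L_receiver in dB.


NR = L_source - L_receiver (difference between source and receiving room levels)
NR = 79.0 - 45.8 = 33.2 dB


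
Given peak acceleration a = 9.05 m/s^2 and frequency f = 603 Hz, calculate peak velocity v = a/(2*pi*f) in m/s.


omega = 2*pi*f = 2*pi*603 = 3788.76 rad/s
v = a / omega = 9.05 / 3788.76 = 0.0023886 m/s


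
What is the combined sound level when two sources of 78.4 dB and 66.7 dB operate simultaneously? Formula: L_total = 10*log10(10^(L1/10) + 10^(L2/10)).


10^(78.4/10) = 6.91831e+07
10^(66.7/10) = 4.67735e+06
Sum = 6.91831e+07 + 4.67735e+06 = 7.38604e+07
L_total = 10*log10(7.38604e+07) = 78.684 dB


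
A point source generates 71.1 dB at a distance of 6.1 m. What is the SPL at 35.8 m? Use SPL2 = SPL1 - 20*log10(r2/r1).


r2/r1 = 35.8/6.1 = 5.86885
Correction = 20*log10(5.86885) = 15.3711 dB
SPL2 = 71.1 - 15.3711 = 55.729 dB


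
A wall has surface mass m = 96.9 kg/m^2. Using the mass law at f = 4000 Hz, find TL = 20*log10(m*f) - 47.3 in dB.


m * f = 96.9 * 4000 = 387600
20*log10(387600) = 111.768 dB
TL = 111.768 - 47.3 = 64.468 dB


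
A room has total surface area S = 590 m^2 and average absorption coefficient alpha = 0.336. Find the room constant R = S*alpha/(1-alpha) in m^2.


R = 590 * 0.336 / (1 - 0.336) = 298.55 m^2


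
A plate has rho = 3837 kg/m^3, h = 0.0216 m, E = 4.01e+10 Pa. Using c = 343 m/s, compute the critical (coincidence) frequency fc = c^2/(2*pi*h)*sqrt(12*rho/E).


12*rho/E = 12*3837/4.01e+10 = 1.14823e-06
sqrt(12*rho/E) = sqrt(1.14823e-06) = 0.00107155
c^2/(2*pi*h) = 343^2/(2*pi*0.0216) = 866871
fc = 866871 * 0.00107155 = 928.9 Hz


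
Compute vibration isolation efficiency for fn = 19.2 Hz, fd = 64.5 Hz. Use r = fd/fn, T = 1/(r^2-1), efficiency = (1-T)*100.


r = 64.5 / 19.2 = 3.35938
r^2 - 1 = 3.35938^2 - 1 = 10.2854
T = 1/10.2854 = 0.0972252
Efficiency = (1 - 0.0972252)*100 = 90.277 %


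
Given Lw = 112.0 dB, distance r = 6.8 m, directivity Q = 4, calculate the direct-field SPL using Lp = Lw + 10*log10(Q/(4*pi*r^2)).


4*pi*r^2 = 4*pi*6.8^2 = 581.069 m^2
Q / (4*pi*r^2) = 4 / 581.069 = 0.00688386
Lp = 112.0 + 10*log10(0.00688386) = 90.378 dB


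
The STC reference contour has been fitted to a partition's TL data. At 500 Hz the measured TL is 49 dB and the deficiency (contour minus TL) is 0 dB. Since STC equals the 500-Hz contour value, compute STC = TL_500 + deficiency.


By ASTM E413, STC = value of the fitted reference contour at 500 Hz.
Contour value at 500 Hz = TL_500 + deficiency = 49 + 0 = 49
STC = 49


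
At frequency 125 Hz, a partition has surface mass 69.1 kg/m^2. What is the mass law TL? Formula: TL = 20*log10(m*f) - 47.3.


m * f = 69.1 * 125 = 8637.5
20*log10(8637.5) = 78.7278 dB
TL = 78.7278 - 47.3 = 31.428 dB


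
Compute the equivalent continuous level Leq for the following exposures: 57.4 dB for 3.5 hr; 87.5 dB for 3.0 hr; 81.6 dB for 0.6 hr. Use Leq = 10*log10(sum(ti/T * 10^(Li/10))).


T_total = 3.5 + 3.0 + 0.6 = 7.1 hr
(3.5/7.1) * 10^(57.4/10) = 270900
(3.0/7.1) * 10^(87.5/10) = 2.37609e+08
(0.6/7.1) * 10^(81.6/10) = 1.2215e+07
Sum = 270900 + 2.37609e+08 + 1.2215e+07 = 2.50095e+08
Leq = 10*log10(2.50095e+08) = 83.981 dB


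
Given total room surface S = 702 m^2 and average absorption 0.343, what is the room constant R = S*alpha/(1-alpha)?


R = 702 * 0.343 / (1 - 0.343) = 366.49 m^2


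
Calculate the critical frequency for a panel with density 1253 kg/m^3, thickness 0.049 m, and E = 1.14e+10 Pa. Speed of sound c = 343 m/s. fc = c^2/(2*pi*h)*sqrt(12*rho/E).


12*rho/E = 12*1253/1.14e+10 = 1.31895e-06
sqrt(12*rho/E) = sqrt(1.31895e-06) = 0.00114846
c^2/(2*pi*h) = 343^2/(2*pi*0.049) = 382131
fc = 382131 * 0.00114846 = 438.86 Hz


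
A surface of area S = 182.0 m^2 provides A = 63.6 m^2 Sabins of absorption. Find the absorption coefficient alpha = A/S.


Absorption coefficient = absorbed power / incident power
alpha = A / S = 63.6 / 182.0 = 0.34945


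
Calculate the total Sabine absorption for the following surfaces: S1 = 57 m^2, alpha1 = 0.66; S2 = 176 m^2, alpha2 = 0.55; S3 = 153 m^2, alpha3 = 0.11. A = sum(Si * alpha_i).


57 * 0.66 = 37.62
176 * 0.55 = 96.8
153 * 0.11 = 16.83
A_total = 37.62 + 96.8 + 16.83 = 151.25 m^2


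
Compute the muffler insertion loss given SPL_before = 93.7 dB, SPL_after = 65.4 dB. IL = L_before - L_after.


Insertion loss = SPL without muffler - SPL with muffler
IL = 93.7 - 65.4 = 28.3 dB


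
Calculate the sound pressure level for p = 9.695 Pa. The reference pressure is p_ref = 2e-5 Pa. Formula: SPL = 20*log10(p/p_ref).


p / p_ref = 9.695 / 2e-5 = 484750
SPL = 20 * log10(484750) = 113.71 dB


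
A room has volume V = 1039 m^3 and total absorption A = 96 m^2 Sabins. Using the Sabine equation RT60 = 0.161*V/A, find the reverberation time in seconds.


RT60 = 0.161 * 1039 / 96 = 1.7425 s


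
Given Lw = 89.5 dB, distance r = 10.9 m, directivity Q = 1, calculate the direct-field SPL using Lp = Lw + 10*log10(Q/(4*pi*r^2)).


4*pi*r^2 = 4*pi*10.9^2 = 1493.01 m^2
Q / (4*pi*r^2) = 1 / 1493.01 = 0.000669788
Lp = 89.5 + 10*log10(0.000669788) = 57.759 dB


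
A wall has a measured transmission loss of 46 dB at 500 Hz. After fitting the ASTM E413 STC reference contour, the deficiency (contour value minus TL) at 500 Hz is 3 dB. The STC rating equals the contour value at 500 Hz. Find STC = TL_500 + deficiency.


By ASTM E413, STC = value of the fitted reference contour at 500 Hz.
Contour value at 500 Hz = TL_500 + deficiency = 46 + 3 = 49
STC = 49


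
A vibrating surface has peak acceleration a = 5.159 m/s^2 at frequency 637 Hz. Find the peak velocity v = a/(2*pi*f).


omega = 2*pi*f = 2*pi*637 = 4002.39 rad/s
v = a / omega = 5.159 / 4002.39 = 0.001289 m/s


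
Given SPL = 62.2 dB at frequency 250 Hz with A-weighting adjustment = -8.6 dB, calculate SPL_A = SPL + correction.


A-weighting table: 250 Hz -> -8.6 dB correction
SPL_A = SPL + correction = 62.2 + (-8.6) = 53.6 dBA


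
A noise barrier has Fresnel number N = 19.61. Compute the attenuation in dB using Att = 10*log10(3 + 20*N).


3 + 20*N = 3 + 20*19.61 = 395.2
Att = 10*log10(395.2) = 25.968 dB


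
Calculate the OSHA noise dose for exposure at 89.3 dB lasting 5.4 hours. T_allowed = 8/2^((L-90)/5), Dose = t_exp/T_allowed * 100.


T_allowed = 8 / 2^((89.3 - 90)/5) = 8.81524 hr
Dose = 5.4 / 8.81524 * 100 = 61.258 %


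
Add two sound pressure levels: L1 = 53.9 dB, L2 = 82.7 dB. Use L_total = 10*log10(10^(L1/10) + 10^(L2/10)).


10^(53.9/10) = 245471
10^(82.7/10) = 1.86209e+08
Sum = 245471 + 1.86209e+08 = 1.86454e+08
L_total = 10*log10(1.86454e+08) = 82.706 dB


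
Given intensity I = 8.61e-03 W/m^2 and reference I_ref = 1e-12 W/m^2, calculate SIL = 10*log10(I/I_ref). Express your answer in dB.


I / I_ref = 8.61e-03 / 1e-12 = 8.61e+09
SIL = 10 * log10(8.61e+09) = 99.35 dB


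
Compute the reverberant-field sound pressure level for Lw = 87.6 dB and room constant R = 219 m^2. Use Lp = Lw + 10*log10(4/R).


4/R = 4/219 = 0.0182648
Lp = 87.6 + 10*log10(0.0182648) = 70.216 dB


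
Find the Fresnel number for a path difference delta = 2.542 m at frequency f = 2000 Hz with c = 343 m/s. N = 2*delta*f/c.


N = 2*delta*f/c = 2*delta/lambda, where lambda = c/f
lambda = 343 / 2000 = 0.1715 m
N = 2 * 2.542 / 0.1715 = 29.644


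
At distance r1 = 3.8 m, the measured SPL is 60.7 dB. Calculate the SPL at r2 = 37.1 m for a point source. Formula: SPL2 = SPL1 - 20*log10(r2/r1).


r2/r1 = 37.1/3.8 = 9.76316
Correction = 20*log10(9.76316) = 19.7918 dB
SPL2 = 60.7 - 19.7918 = 40.908 dB


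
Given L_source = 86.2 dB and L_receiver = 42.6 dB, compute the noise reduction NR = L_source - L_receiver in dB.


NR = L_source - L_receiver (difference between source and receiving room levels)
NR = 86.2 - 42.6 = 43.6 dB


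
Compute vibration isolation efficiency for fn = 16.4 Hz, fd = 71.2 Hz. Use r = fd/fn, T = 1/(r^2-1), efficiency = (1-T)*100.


r = 71.2 / 16.4 = 4.34146
r^2 - 1 = 4.34146^2 - 1 = 17.8483
T = 1/17.8483 = 0.0560277
Efficiency = (1 - 0.0560277)*100 = 94.397 %


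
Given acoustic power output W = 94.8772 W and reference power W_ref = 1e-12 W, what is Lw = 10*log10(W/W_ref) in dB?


W / W_ref = 94.8772 / 1e-12 = 9.48772e+13
Lw = 10 * log10(9.48772e+13) = 139.77 dB


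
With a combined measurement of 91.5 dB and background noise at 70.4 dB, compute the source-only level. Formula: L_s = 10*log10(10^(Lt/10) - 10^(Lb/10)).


10^(91.5/10) = 1.41254e+09
10^(70.4/10) = 1.09648e+07
Difference = 1.41254e+09 - 1.09648e+07 = 1.40158e+09
L_source = 10*log10(1.40158e+09) = 91.466 dB


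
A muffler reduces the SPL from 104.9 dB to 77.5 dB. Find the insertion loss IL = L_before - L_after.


Insertion loss = SPL without muffler - SPL with muffler
IL = 104.9 - 77.5 = 27.4 dB
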